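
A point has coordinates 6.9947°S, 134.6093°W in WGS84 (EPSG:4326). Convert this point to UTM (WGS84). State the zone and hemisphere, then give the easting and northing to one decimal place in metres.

Zone 8S: E 543154.0 m, N 9226819.1 m

Longitude -134.6093° lies in the 6° band [-138°, -132°), giving zone 8; latitude is south of the equator, so 8S.
Zone 8 central meridian λ₀ = 6×8 − 183 = -135°; Δλ = +0.3907°.
Transverse Mercator on WGS84 with k₀ = 0.9996 gives E = 543154.030 m, N = 9226819.113 m.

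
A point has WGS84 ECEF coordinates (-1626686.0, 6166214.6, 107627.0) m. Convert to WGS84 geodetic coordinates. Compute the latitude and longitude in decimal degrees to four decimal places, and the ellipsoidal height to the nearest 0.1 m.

lat 0.9734°, lon 104.7783°, h -51.7 m

λ = atan2(Y, X) = 104.77829978°; p = √(X²+Y²) = 6377171.0 m.
Bowring's method on WGS84 (a = 6378137 m, b = 6356752.314 m) gives φ = 0.97339957°, h = -51.749 m.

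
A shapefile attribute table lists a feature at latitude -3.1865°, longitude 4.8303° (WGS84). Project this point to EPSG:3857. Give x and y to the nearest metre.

Web Mercator is spherical with R = a = 6378137 m.
x = R·λ = 6378137 × 0.084304639 = 537706.536 m.
y = R·ln tan(π/4 + φ/2) = 6378137 × -0.055643608 = -354902.558 m.

x 537707 m, y -354903 m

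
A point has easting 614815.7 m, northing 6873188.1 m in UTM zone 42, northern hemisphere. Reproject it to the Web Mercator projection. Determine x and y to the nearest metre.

x 7924890 m, y 8852909 m

Unproject from UTM 42N (λ₀ = 69°) → φ = 61.97370041°, λ = 71.19049971°.
Web Mercator (R = 6378137 m): x = 7924890.177 m, y = 8852909.422 m.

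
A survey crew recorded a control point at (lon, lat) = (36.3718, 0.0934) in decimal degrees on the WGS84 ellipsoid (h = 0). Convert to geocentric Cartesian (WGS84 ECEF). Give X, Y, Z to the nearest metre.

WGS84: a = 6378137 m, e² = 0.006694380; N(φ) = a/√(1−e²sin²φ) = 6378137.057 m.
X = (N+h)·cosφ·cosλ = 5135578.377 m; Y = (N+h)·cosφ·sinλ = 3782374.777 m; Z = (N(1−e²)+h)·sinφ = 10327.633 m.

X 5135578 m, Y 3782375 m, Z 10328 m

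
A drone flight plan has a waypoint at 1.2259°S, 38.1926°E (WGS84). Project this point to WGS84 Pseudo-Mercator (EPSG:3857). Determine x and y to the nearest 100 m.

x 4251600 m, y -136500 m

Web Mercator is spherical with R = a = 6378137 m.
x = R·λ = 6378137 × 0.666586620 = 4251580.784 m.
y = R·ln tan(π/4 + φ/2) = 6378137 × -0.021397624 = -136476.977 m.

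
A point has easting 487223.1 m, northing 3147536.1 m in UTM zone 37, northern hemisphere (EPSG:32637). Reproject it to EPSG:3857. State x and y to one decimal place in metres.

Unproject from UTM 37N (λ₀ = 39°) → φ = 28.45429990°, λ = 38.86949980°.
Web Mercator (R = 6378137 m): x = 4326932.925 m, y = 3306372.295 m.

x 4326932.9 m, y 3306372.3 m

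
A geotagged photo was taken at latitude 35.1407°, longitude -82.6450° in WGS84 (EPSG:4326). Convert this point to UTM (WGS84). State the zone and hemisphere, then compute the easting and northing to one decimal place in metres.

Longitude -82.6450° lies in the 6° band [-84°, -78°), giving zone 17; latitude is north of the equator, so 17N.
Zone 17 central meridian λ₀ = 6×17 − 183 = -81°; Δλ = -1.6450°.
Transverse Mercator on WGS84 with k₀ = 0.9996 gives E = 350141.423 m, N = 3889884.783 m.

Zone 17N: E 350141.4 m, N 3889884.8 m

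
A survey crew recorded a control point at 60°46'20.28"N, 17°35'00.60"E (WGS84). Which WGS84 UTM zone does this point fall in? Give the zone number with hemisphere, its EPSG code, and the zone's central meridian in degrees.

Zone 33N (EPSG:32633), central meridian 15°

UTM zone = ⌊(λ + 180)/6⌋ + 1; 17.5835° ∈ [12°, 18°) → zone 33.
Hemisphere: N (φ ≥ 0).
Central meridian λ₀ = 6×33 − 183 = 15°.
EPSG code: 32633.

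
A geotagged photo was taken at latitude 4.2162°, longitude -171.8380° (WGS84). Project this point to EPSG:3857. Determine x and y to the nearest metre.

Web Mercator is spherical with R = a = 6378137 m.
x = R·λ = 6378137 × -2.999138880 = -19128918.659 m.
y = R·ln tan(π/4 + φ/2) = 6378137 × 0.073653074 = 469769.394 m.

x -19128919 m, y 469769 m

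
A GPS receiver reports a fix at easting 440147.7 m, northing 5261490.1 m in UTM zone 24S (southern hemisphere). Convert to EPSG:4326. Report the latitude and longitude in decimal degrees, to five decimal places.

lat -42.79680°, lon -39.73190°

Zone 24S: λ₀ = -39°, k₀ = 0.9996, false easting 500000 m, false northing 10000000 m.
Meridian distance M = (N − FN)/k₀ = -4740406.1 m.
Inverse transverse Mercator on WGS84 gives φ = -42.79679990°, λ = -39.73190004°.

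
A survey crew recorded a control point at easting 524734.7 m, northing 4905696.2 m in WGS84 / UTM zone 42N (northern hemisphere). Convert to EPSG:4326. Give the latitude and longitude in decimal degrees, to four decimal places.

lat 44.3041°, lon 69.3101°

Zone 42N: λ₀ = 69°, k₀ = 0.9996, false easting 500000 m.
Meridian distance M = (N − FN)/k₀ = 4907659.3 m.
Inverse transverse Mercator on WGS84 gives φ = 44.30409988°, λ = 69.31010053°.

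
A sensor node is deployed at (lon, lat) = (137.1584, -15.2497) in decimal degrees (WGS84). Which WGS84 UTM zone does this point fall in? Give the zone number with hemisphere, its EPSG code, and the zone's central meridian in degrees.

UTM zone = ⌊(λ + 180)/6⌋ + 1; 137.1584° ∈ [132°, 138°) → zone 53.
Hemisphere: S (φ < 0).
Central meridian λ₀ = 6×53 − 183 = 135°.
EPSG code: 32753.

Zone 53S (EPSG:32753), central meridian 135°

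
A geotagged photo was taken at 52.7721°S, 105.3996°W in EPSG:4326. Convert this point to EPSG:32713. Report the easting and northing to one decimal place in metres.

Zone 13 central meridian λ₀ = 6×13 − 183 = -105°; Δλ = -0.3996°.
Transverse Mercator on WGS84 with k₀ = 0.9996 gives E = 473041.759 m, N = 4153006.126 m.

E 473041.8 m, N 4153006.1 m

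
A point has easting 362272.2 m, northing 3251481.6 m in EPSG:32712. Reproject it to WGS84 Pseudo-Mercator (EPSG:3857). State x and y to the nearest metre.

Unproject from UTM 12S (λ₀ = -111°) → φ = -60.84799995°, λ = -113.53480029°.
Web Mercator (R = 6378137 m): x = -12638636.156 m, y = -8591004.943 m.

x -12638636 m, y -8591005 m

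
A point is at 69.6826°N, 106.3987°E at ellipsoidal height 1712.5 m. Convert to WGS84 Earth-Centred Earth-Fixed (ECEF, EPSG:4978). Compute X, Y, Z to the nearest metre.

X -627247 m, Y 2131382 m, Z 5960443 m

WGS84: a = 6378137 m, e² = 0.006694380; N(φ) = a/√(1−e²sin²φ) = 6396995.286 m.
X = (N+h)·cosφ·cosλ = -627247.235 m; Y = (N+h)·cosφ·sinλ = 2131381.820 m; Z = (N(1−e²)+h)·sinφ = 5960443.220 m.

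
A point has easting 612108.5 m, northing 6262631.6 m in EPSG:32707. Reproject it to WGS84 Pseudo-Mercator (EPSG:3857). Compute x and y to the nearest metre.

x -15561274 m, y -3998027 m

Unproject from UTM 7S (λ₀ = -141°) → φ = -33.77049989°, λ = -139.78930016°.
Web Mercator (R = 6378137 m): x = -15561273.712 m, y = -3998027.240 m.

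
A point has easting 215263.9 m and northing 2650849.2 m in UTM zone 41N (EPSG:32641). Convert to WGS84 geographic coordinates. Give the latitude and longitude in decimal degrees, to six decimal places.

Zone 41N: λ₀ = 63°, k₀ = 0.9996, false easting 500000 m.
Meridian distance M = (N − FN)/k₀ = 2651910.0 m.
Inverse transverse Mercator on WGS84 gives φ = 23.94400001°, λ = 60.20250011°.

lat 23.944000°, lon 60.202500°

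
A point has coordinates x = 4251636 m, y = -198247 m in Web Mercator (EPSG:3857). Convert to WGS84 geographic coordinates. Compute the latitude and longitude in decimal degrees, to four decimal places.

lat -1.7806°, lon 38.1931°

R = 6378137 m. λ = x/R = 38.19309601°.
φ = 2·arctan(exp(y/R)) − 90° = 2·arctan(0.96940) − 90° = -1.78059642°.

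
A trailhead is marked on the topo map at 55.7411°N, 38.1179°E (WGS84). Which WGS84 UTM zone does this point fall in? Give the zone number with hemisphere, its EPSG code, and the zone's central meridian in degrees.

UTM zone = ⌊(λ + 180)/6⌋ + 1; 38.1179° ∈ [36°, 42°) → zone 37.
Hemisphere: N (φ ≥ 0).
Central meridian λ₀ = 6×37 − 183 = 39°.
EPSG code: 32637.

Zone 37N (EPSG:32637), central meridian 39°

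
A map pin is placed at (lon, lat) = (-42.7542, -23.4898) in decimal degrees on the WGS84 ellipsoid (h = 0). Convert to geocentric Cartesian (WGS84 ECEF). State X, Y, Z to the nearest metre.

WGS84: a = 6378137 m, e² = 0.006694380; N(φ) = a/√(1−e²sin²φ) = 6381531.411 m.
X = (N+h)·cosφ·cosλ = 4297478.544 m; Y = (N+h)·cosφ·sinλ = -3973132.551 m; Z = (N(1−e²)+h)·sinφ = -2526560.087 m.

X 4297479 m, Y -3973133 m, Z -2526560 m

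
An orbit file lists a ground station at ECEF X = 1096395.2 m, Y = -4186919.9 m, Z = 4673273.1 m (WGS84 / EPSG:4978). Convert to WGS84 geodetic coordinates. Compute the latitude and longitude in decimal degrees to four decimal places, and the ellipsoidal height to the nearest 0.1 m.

lat 47.3878°, lon -75.3259°, h 3005.5 m

λ = atan2(Y, X) = -75.32589993°; p = √(X²+Y²) = 4328092.0 m.
Bowring's method on WGS84 (a = 6378137 m, b = 6356752.314 m) gives φ = 47.38779990°, h = 3005.495 m.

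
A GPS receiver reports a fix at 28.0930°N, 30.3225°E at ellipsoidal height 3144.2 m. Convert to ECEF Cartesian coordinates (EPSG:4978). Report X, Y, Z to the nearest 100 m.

X 4862900 m, Y 2844200 m, Z 2987100 m

WGS84: a = 6378137 m, e² = 0.006694380; N(φ) = a/√(1−e²sin²φ) = 6382876.396 m.
X = (N+h)·cosφ·cosλ = 4862949.868 m; Y = (N+h)·cosφ·sinλ = 2844240.821 m; Z = (N(1−e²)+h)·sinφ = 2987081.867 m.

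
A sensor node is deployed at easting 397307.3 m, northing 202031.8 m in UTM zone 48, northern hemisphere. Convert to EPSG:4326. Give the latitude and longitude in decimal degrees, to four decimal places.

Zone 48N: λ₀ = 105°, k₀ = 0.9996, false easting 500000 m.
Meridian distance M = (N − FN)/k₀ = 202112.6 m.
Inverse transverse Mercator on WGS84 gives φ = 1.82760009°, λ = 104.07670023°.

lat 1.8276°, lon 104.0767°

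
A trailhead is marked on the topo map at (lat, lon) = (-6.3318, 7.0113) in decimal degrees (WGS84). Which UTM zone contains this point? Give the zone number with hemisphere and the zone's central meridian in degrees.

Zone 32S, central meridian 9°

UTM zone = ⌊(λ + 180)/6⌋ + 1; 7.0113° ∈ [6°, 12°) → zone 32.
Hemisphere: S (φ < 0).
Central meridian λ₀ = 6×32 − 183 = 9°.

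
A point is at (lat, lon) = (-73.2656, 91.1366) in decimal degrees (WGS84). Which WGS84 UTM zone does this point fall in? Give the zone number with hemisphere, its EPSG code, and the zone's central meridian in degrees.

Zone 46S (EPSG:32746), central meridian 93°

UTM zone = ⌊(λ + 180)/6⌋ + 1; 91.1366° ∈ [90°, 96°) → zone 46.
Hemisphere: S (φ < 0).
Central meridian λ₀ = 6×46 − 183 = 93°.
EPSG code: 32746.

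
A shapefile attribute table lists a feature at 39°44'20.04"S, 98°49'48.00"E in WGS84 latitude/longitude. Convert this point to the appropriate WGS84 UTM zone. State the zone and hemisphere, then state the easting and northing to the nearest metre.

Zone 47S: E 485434 m, N 5601208 m

Longitude 98.8300° lies in the 6° band [96°, 102°), giving zone 47; latitude is south of the equator, so 47S.
Zone 47 central meridian λ₀ = 6×47 − 183 = 99°; Δλ = -0.1700°.
Transverse Mercator on WGS84 with k₀ = 0.9996 gives E = 485433.729 m, N = 5601207.858 m.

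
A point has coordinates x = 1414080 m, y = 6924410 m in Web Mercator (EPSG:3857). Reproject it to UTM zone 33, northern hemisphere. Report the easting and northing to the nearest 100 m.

E 344700 m, N 5839400 m

Web Mercator inverse (R = 6378137 m) → φ = 52.68209918°, λ = 12.70289677°.
UTM 33N forward: E = 344721.635 m, N = 5839383.702 m.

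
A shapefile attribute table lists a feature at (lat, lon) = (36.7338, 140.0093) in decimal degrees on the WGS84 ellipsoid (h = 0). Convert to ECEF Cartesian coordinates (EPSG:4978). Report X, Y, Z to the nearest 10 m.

X -3920930 m, Y 3288970 m, Z 3793760 m

WGS84: a = 6378137 m, e² = 0.006694380; N(φ) = a/√(1−e²sin²φ) = 6385787.676 m.
X = (N+h)·cosφ·cosλ = -3920932.431 m; Y = (N+h)·cosφ·sinλ = 3288968.574 m; Z = (N(1−e²)+h)·sinφ = 3793758.987 m.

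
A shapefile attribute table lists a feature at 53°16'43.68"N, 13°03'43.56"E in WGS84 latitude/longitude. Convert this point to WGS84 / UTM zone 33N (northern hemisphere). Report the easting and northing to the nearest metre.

Zone 33 central meridian λ₀ = 6×33 − 183 = 15°; Δλ = -1.9379°.
Transverse Mercator on WGS84 with k₀ = 0.9996 gives E = 370793.124 m, N = 5905037.196 m.

E 370793 m, N 5905037 m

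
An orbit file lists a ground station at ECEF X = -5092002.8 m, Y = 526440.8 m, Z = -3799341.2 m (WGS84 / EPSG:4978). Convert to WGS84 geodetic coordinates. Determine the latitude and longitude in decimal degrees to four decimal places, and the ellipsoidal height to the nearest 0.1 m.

λ = atan2(Y, X) = 174.09740042°; p = √(X²+Y²) = 5119143.7 m.
Bowring's method on WGS84 (a = 6378137 m, b = 6356752.314 m) gives φ = -36.76640014°, h = 4483.294 m.

lat -36.7664°, lon 174.0974°, h 4483.3 m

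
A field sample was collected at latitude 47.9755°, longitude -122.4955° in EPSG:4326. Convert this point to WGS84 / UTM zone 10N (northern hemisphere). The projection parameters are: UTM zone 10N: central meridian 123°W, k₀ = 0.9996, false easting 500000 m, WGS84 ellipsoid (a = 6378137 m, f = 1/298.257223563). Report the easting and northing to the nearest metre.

E 537651 m, N 5313700 m

Zone 10 central meridian λ₀ = 6×10 − 183 = -123°; Δλ = +0.5045°.
Transverse Mercator on WGS84 with k₀ = 0.9996 gives E = 537651.197 m, N = 5313700.297 m.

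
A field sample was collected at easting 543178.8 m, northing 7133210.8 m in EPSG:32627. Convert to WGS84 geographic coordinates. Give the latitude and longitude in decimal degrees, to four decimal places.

lat 64.3221°, lon -20.1069°

Zone 27N: λ₀ = -21°, k₀ = 0.9996, false easting 500000 m.
Meridian distance M = (N − FN)/k₀ = 7136065.2 m.
Inverse transverse Mercator on WGS84 gives φ = 64.32210042°, λ = -20.10690031°.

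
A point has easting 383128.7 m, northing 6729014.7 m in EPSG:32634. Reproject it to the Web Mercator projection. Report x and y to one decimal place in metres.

Unproject from UTM 34N (λ₀ = 21°) → φ = 60.67970012°, λ = 18.86040019°.
Web Mercator (R = 6378137 m): x = 2099530.145 m, y = 8552645.595 m.

x 2099530.1 m, y 8552645.6 m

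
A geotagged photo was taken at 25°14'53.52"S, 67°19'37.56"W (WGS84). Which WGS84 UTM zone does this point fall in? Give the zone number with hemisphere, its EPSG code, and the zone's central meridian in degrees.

Zone 19S (EPSG:32719), central meridian -69°

UTM zone = ⌊(λ + 180)/6⌋ + 1; -67.3271° ∈ [-72°, -66°) → zone 19.
Hemisphere: S (φ < 0).
Central meridian λ₀ = 6×19 − 183 = -69°.
EPSG code: 32719.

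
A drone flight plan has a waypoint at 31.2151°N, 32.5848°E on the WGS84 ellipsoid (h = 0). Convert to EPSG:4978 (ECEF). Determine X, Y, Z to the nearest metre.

X 4600292 m, Y 2940290 m, Z 3286312 m

WGS84: a = 6378137 m, e² = 0.006694380; N(φ) = a/√(1−e²sin²φ) = 6383878.733 m.
X = (N+h)·cosφ·cosλ = 4600292.246 m; Y = (N+h)·cosφ·sinλ = 2940290.368 m; Z = (N(1−e²)+h)·sinφ = 3286312.498 m.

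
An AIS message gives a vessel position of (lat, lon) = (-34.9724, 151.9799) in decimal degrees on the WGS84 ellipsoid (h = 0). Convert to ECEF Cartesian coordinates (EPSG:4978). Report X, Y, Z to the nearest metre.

WGS84: a = 6378137 m, e² = 0.006694380; N(φ) = a/√(1−e²sin²φ) = 6385162.481 m.
X = (N+h)·cosφ·cosλ = -4618880.941 m; Y = (N+h)·cosφ·sinλ = 2457981.401 m; Z = (N(1−e²)+h)·sinφ = -3635358.282 m.

X -4618881 m, Y 2457981 m, Z -3635358 m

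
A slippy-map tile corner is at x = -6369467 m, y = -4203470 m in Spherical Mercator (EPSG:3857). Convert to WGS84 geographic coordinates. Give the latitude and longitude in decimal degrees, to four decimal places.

lat -35.2908°, lon -57.2179°

R = 6378137 m. λ = x/R = -57.21789558°.
φ = 2·arctan(exp(y/R)) − 90° = 2·arctan(0.51735) − 90° = -35.29079809°.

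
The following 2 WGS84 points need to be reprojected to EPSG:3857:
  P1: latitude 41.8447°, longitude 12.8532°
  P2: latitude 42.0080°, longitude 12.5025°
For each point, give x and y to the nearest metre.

P1: x 1430812 m, y 5137745 m; P2: x 1391772 m, y 5162178 m

Web Mercator: x = R·λ, y = R·ln tan(π/4+φ/2), R = 6378137 m.
P1 (41.8447°, 12.8532°) → (1430811.679, 5137744.570) m.
P2 (42.0080°, 12.5025°) → (1391771.934, 5162177.881) m.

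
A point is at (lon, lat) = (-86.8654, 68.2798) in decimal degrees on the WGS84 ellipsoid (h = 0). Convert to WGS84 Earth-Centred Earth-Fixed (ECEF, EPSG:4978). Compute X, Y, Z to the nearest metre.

WGS84: a = 6378137 m, e² = 0.006694380; N(φ) = a/√(1−e²sin²φ) = 6396642.232 m.
X = (N+h)·cosφ·cosλ = 129444.566 m; Y = (N+h)·cosφ·sinλ = -2363691.154 m; Z = (N(1−e²)+h)·sinφ = 5902713.116 m.

X 129445 m, Y -2363691 m, Z 5902713 m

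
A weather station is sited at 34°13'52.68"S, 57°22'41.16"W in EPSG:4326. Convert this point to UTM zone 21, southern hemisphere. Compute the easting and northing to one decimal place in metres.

Zone 21 central meridian λ₀ = 6×21 − 183 = -57°; Δλ = -0.3781°.
Transverse Mercator on WGS84 with k₀ = 0.9996 gives E = 465178.114 m, N = 6212132.820 m.

E 465178.1 m, N 6212132.8 m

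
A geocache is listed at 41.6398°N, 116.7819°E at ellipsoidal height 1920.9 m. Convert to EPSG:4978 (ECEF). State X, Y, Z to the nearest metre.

X -2151644 m, Y 4262876 m, Z 4217065 m

WGS84: a = 6378137 m, e² = 0.006694380; N(φ) = a/√(1−e²sin²φ) = 6387583.195 m.
X = (N+h)·cosφ·cosλ = -2151643.763 m; Y = (N+h)·cosφ·sinλ = 4262876.315 m; Z = (N(1−e²)+h)·sinφ = 4217064.973 m.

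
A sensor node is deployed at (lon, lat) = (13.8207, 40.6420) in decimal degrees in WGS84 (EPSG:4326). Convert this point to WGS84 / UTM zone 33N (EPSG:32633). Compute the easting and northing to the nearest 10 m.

E 400280 m, N 4499690 m

Zone 33 central meridian λ₀ = 6×33 − 183 = 15°; Δλ = -1.1793°.
Transverse Mercator on WGS84 with k₀ = 0.9996 gives E = 400283.285 m, N = 4499685.362 m.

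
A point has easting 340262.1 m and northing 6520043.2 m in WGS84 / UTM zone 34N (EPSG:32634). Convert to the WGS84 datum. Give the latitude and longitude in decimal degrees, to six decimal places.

Zone 34N: λ₀ = 21°, k₀ = 0.9996, false easting 500000 m.
Meridian distance M = (N − FN)/k₀ = 6522652.3 m.
Inverse transverse Mercator on WGS84 gives φ = 58.79070019°, λ = 18.23590010°.

lat 58.790700°, lon 18.235900°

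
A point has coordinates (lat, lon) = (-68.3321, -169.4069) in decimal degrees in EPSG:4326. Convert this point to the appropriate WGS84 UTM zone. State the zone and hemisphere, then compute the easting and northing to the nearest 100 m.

Zone 2S: E 565600 m, N 2419300 m

Longitude -169.4069° lies in the 6° band [-174°, -168°), giving zone 2; latitude is south of the equator, so 2S.
Zone 2 central meridian λ₀ = 6×2 − 183 = -171°; Δλ = +1.5931°.
Transverse Mercator on WGS84 with k₀ = 0.9996 gives E = 565637.402 m, N = 2419260.649 m.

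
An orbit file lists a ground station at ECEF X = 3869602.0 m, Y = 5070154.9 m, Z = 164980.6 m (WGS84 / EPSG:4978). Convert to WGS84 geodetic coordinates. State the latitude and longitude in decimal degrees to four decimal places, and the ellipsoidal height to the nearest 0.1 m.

λ = atan2(Y, X) = 52.64869955°; p = √(X²+Y²) = 6378110.2 m.
Bowring's method on WGS84 (a = 6378137 m, b = 6356752.314 m) gives φ = 1.49169998°, h = 2121.014 m.

lat 1.4917°, lon 52.6487°, h 2121.0 m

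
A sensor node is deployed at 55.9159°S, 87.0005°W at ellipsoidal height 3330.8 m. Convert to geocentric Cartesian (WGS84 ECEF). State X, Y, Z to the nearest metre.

X 187565 m, Y -3579557 m, Z -5261959 m

WGS84: a = 6378137 m, e² = 0.006694380; N(φ) = a/√(1−e²sin²φ) = 6392831.681 m.
X = (N+h)·cosφ·cosλ = 187565.332 m; Y = (N+h)·cosφ·sinλ = -3579557.420 m; Z = (N(1−e²)+h)·sinφ = -5261959.001 m.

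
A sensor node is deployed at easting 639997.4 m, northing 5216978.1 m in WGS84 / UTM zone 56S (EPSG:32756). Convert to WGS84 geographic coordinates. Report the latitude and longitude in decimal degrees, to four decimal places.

Zone 56S: λ₀ = 153°, k₀ = 0.9996, false easting 500000 m, false northing 10000000 m.
Meridian distance M = (N − FN)/k₀ = -4784935.9 m.
Inverse transverse Mercator on WGS84 gives φ = -43.18700043°, λ = 154.72280044°.

lat -43.1870°, lon 154.7228°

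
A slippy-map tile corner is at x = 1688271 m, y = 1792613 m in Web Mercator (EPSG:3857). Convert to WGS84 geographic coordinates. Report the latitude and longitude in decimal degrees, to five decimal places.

lat 15.89540°, lon 15.16600°

R = 6378137 m. λ = x/R = 15.16599643°.
φ = 2·arctan(exp(y/R)) − 90° = 2·arctan(1.32453) − 90° = 15.89540291°.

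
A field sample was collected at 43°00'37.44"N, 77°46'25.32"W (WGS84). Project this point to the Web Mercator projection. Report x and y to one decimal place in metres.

x -8657728.7 m, y 5313555.0 m

Web Mercator is spherical with R = a = 6378137 m.
x = R·λ = 6378137 × -1.357407136 = -8657728.681 m.
y = R·ln tan(π/4 + φ/2) = 6378137 × 0.833088873 = 5313554.967 m.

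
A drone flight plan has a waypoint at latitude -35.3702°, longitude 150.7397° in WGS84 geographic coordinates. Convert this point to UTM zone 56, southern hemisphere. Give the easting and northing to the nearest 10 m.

E 294660 m, N 6083560 m

Zone 56 central meridian λ₀ = 6×56 − 183 = 153°; Δλ = -2.2603°.
Transverse Mercator on WGS84 with k₀ = 0.9996 gives E = 294659.416 m, N = 6083556.641 m.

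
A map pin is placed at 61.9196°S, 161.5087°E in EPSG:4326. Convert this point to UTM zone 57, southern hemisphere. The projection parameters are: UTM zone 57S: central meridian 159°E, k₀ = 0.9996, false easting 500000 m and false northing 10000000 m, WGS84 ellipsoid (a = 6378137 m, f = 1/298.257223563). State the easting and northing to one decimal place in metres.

Zone 57 central meridian λ₀ = 6×57 − 183 = 159°; Δλ = +2.5087°.
Transverse Mercator on WGS84 with k₀ = 0.9996 gives E = 631721.592 m, N = 3132231.581 m.

E 631721.6 m, N 3132231.6 m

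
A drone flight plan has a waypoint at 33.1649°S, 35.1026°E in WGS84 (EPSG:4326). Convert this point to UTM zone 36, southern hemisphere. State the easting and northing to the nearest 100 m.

Zone 36 central meridian λ₀ = 6×36 − 183 = 33°; Δλ = +2.1026°.
Transverse Mercator on WGS84 with k₀ = 0.9996 gives E = 696067.750 m, N = 6328463.392 m.

E 696100 m, N 6328500 m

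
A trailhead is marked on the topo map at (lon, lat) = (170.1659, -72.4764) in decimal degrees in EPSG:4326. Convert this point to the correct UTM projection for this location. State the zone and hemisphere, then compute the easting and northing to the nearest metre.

Zone 59S: E 471969 m, N 1957733 m

Longitude 170.1659° lies in the 6° band [168°, 174°), giving zone 59; latitude is south of the equator, so 59S.
Zone 59 central meridian λ₀ = 6×59 − 183 = 171°; Δλ = -0.8341°.
Transverse Mercator on WGS84 with k₀ = 0.9996 gives E = 471969.058 m, N = 1957733.203 m.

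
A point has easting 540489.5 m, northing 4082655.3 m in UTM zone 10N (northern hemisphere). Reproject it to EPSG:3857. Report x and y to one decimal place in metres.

x -13641713.8 m, y 4423646.1 m

Unproject from UTM 10N (λ₀ = -123°) → φ = 36.88900025°, λ = -122.54560044°.
Web Mercator (R = 6378137 m): x = -13641713.840 m, y = 4423646.126 m.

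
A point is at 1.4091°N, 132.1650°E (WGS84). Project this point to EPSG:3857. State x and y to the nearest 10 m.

x 14712540 m, y 156880 m

Web Mercator is spherical with R = a = 6378137 m.
x = R·λ = 6378137 × 2.306714406 = 14712540.501 m.
y = R·ln tan(π/4 + φ/2) = 6378137 × 0.024595914 = 156876.109 m.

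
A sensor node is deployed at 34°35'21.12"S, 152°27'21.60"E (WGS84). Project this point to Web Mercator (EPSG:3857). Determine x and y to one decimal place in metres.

x 16971324.3 m, y -4108194.3 m

Web Mercator is spherical with R = a = 6378137 m.
x = R·λ = 6378137 × 2.660859164 = 16971324.288 m.
y = R·ln tan(π/4 + φ/2) = 6378137 × -0.644105678 = -4108194.256 m.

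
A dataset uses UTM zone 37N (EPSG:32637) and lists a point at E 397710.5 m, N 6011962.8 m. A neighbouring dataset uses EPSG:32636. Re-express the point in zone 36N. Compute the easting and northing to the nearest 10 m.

UTM 37N → geographic: φ = 54.24539968°, λ = 37.43019965°.
UTM 36N (λ₀ = 33°) forward: E = 788595.666 m, N = 6019887.610 m.

E 788600 m, N 6019890 m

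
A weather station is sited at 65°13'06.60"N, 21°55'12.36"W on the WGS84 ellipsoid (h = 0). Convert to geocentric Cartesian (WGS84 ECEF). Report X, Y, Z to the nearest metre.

X 2487048 m, Y -1000801 m, Z 5767963 m

WGS84: a = 6378137 m, e² = 0.006694380; N(φ) = a/√(1−e²sin²φ) = 6395808.138 m.
X = (N+h)·cosφ·cosλ = 2487048.380 m; Y = (N+h)·cosφ·sinλ = -1000800.661 m; Z = (N(1−e²)+h)·sinφ = 5767963.329 m.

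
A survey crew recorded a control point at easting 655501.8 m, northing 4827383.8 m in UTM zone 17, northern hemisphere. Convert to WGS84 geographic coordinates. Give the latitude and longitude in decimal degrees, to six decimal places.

lat 43.583200°, lon -79.073900°

Zone 17N: λ₀ = -81°, k₀ = 0.9996, false easting 500000 m.
Meridian distance M = (N − FN)/k₀ = 4829315.5 m.
Inverse transverse Mercator on WGS84 gives φ = 43.58320040°, λ = -79.07389968°.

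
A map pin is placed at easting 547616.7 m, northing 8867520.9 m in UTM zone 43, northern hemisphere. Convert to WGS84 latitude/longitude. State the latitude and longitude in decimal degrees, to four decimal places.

lat 79.8651°, lon 77.4246°

Zone 43N: λ₀ = 75°, k₀ = 0.9996, false easting 500000 m.
Meridian distance M = (N − FN)/k₀ = 8871069.3 m.
Inverse transverse Mercator on WGS84 gives φ = 79.86509984°, λ = 77.42460225°.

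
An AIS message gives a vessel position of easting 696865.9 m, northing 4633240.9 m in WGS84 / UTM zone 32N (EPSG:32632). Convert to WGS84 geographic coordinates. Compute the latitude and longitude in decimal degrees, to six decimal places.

Zone 32N: λ₀ = 9°, k₀ = 0.9996, false easting 500000 m.
Meridian distance M = (N − FN)/k₀ = 4635094.9 m.
Inverse transverse Mercator on WGS84 gives φ = 41.82660005°, λ = 11.37060041°.

lat 41.826600°, lon 11.370600°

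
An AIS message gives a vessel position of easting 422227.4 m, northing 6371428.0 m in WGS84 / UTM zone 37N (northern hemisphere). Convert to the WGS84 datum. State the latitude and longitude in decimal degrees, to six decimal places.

Zone 37N: λ₀ = 39°, k₀ = 0.9996, false easting 500000 m.
Meridian distance M = (N − FN)/k₀ = 6373977.6 m.
Inverse transverse Mercator on WGS84 gives φ = 57.47879970°, λ = 37.702999499°.

lat 57.478800°, lon 37.702999°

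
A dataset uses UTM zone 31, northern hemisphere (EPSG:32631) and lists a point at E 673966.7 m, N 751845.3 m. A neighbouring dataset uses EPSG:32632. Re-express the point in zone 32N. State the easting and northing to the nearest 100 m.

UTM 31N → geographic: φ = 6.79930032°, λ = 4.57420042°.
UTM 32N (λ₀ = 9°) forward: E = 10483.444 m, N = 753804.023 m.

E 10500 m, N 753800 m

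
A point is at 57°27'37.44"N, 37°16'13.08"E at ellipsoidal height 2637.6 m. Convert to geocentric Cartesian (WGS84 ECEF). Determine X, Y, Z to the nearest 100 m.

WGS84: a = 6378137 m, e² = 0.006694380; N(φ) = a/√(1−e²sin²φ) = 6393363.598 m.
X = (N+h)·cosφ·cosλ = 2737744.867 m; Y = (N+h)·cosφ·sinλ = 2083360.854 m; Z = (N(1−e²)+h)·sinφ = 5355875.305 m.

X 2737700 m, Y 2083400 m, Z 5355900 m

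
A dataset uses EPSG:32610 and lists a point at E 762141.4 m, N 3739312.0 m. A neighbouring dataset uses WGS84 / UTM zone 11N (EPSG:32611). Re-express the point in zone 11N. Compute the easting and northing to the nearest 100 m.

UTM 10N → geographic: φ = 33.76149963°, λ = -120.16969949°.
UTM 11N (λ₀ = -117°) forward: E = 206411.902 m, N = 3740227.895 m.

E 206400 m, N 3740200 m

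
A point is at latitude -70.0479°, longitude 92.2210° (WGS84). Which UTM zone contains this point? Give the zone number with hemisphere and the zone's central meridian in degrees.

Zone 46S, central meridian 93°

UTM zone = ⌊(λ + 180)/6⌋ + 1; 92.2210° ∈ [90°, 96°) → zone 46.
Hemisphere: S (φ < 0).
Central meridian λ₀ = 6×46 − 183 = 93°.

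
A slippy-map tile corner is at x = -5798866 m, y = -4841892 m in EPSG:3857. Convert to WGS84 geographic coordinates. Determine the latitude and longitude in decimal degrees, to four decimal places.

R = 6378137 m. λ = x/R = -52.09209958°.
φ = 2·arctan(exp(y/R)) − 90° = 2·arctan(0.46807) − 90° = -39.83429764°.

lat -39.8343°, lon -52.0921°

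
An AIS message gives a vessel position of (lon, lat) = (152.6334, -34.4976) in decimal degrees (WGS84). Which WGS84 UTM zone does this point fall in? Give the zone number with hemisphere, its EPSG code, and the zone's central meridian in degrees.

UTM zone = ⌊(λ + 180)/6⌋ + 1; 152.6334° ∈ [150°, 156°) → zone 56.
Hemisphere: S (φ < 0).
Central meridian λ₀ = 6×56 − 183 = 153°.
EPSG code: 32756.

Zone 56S (EPSG:32756), central meridian 153°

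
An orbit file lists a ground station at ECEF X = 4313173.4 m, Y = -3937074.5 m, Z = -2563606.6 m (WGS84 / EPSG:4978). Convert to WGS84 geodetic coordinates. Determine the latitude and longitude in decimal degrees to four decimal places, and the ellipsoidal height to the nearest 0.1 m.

λ = atan2(Y, X) = -42.38990010°; p = √(X²+Y²) = 5839864.8 m.
Bowring's method on WGS84 (a = 6378137 m, b = 6356752.314 m) gives φ = -23.84259951°, h = 3114.440 m.

lat -23.8426°, lon -42.3899°, h 3114.4 m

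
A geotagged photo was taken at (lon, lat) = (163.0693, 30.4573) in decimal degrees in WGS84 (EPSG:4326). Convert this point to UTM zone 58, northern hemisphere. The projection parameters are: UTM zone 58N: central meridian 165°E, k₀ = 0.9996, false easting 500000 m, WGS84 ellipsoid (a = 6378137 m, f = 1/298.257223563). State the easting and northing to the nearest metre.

E 314631 m, N 3371043 m

Zone 58 central meridian λ₀ = 6×58 − 183 = 165°; Δλ = -1.9307°.
Transverse Mercator on WGS84 with k₀ = 0.9996 gives E = 314630.953 m, N = 3371043.177 m.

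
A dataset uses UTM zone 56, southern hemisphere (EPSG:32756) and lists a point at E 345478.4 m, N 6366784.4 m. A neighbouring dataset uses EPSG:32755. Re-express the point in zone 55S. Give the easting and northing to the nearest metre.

E 907242 m, N 6359603 m

UTM 56S → geographic: φ = -32.82610039°, λ = 151.34919947°.
UTM 55S (λ₀ = 147°) forward: E = 907241.591 m, N = 6359602.716 m.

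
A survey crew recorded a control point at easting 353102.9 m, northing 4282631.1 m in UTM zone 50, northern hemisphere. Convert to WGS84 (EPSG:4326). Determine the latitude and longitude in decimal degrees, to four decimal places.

Zone 50N: λ₀ = 117°, k₀ = 0.9996, false easting 500000 m.
Meridian distance M = (N − FN)/k₀ = 4284344.8 m.
Inverse transverse Mercator on WGS84 gives φ = 38.68009969°, λ = 115.31119955°.

lat 38.6801°, lon 115.3112°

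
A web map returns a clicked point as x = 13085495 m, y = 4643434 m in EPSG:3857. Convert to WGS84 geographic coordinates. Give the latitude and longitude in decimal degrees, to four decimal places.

R = 6378137 m. λ = x/R = 117.54900159°.
φ = 2·arctan(exp(y/R)) − 90° = 2·arctan(2.07098) − 90° = 38.45170094°.

lat 38.4517°, lon 117.5490°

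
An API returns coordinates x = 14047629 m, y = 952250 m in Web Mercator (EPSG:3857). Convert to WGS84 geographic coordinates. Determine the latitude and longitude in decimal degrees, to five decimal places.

R = 6378137 m. λ = x/R = 126.19199836°.
φ = 2·arctan(exp(y/R)) − 90° = 2·arctan(1.16102) − 90° = 8.52260406°.

lat 8.52260°, lon 126.19200°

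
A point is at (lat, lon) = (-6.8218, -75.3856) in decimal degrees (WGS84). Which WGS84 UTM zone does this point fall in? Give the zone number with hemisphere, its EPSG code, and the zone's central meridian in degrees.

Zone 18S (EPSG:32718), central meridian -75°

UTM zone = ⌊(λ + 180)/6⌋ + 1; -75.3856° ∈ [-78°, -72°) → zone 18.
Hemisphere: S (φ < 0).
Central meridian λ₀ = 6×18 − 183 = -75°.
EPSG code: 32718.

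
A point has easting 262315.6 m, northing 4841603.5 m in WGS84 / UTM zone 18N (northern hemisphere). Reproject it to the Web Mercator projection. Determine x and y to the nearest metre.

Unproject from UTM 18N (λ₀ = -75°) → φ = 43.68940010°, λ = -77.94919942°.
Web Mercator (R = 6378137 m): x = -8677265.187 m, y = 5417501.275 m.

x -8677265 m, y 5417501 m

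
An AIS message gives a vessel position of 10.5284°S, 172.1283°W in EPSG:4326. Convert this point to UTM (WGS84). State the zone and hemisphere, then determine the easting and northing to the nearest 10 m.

Longitude -172.1283° lies in the 6° band [-174°, -168°), giving zone 2; latitude is south of the equator, so 2S.
Zone 2 central meridian λ₀ = 6×2 − 183 = -171°; Δλ = -1.1283°.
Transverse Mercator on WGS84 with k₀ = 0.9996 gives E = 376540.893 m, N = 8835942.661 m.

Zone 2S: E 376540 m, N 8835940 m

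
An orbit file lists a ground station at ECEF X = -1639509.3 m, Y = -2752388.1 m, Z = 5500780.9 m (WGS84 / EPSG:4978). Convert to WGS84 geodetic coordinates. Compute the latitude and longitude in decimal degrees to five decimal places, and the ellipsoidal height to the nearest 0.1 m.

λ = atan2(Y, X) = -120.78090048°; p = √(X²+Y²) = 3203690.2 m.
Bowring's method on WGS84 (a = 6378137 m, b = 6356752.314 m) gives φ = 59.95019968°, h = 3558.296 m.

lat 59.95020°, lon -120.78090°, h 3558.3 m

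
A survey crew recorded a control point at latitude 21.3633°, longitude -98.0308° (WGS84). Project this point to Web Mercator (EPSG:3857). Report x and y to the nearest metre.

x -10912739 m, y 2435251 m

Web Mercator is spherical with R = a = 6378137 m.
x = R·λ = 6378137 × -1.710960228 = -10912738.738 m.
y = R·ln tan(π/4 + φ/2) = 6378137 × 0.381812327 = 2435251.328 m.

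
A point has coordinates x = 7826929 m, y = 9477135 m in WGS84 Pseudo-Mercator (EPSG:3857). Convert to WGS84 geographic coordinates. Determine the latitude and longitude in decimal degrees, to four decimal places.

lat 64.4971°, lon 70.3105°

R = 6378137 m. λ = x/R = 70.31049948°.
φ = 2·arctan(exp(y/R)) − 90° = 2·arctan(4.41884) − 90° = 64.49709973°.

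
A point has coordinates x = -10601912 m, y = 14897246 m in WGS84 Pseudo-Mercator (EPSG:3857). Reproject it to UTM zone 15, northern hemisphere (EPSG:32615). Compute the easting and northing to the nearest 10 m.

E 452110 m, N 8765110 m

Web Mercator inverse (R = 6378137 m) → φ = 78.94820039°, λ = -95.23859590°.
UTM 15N forward: E = 452105.077 m, N = 8765111.182 m.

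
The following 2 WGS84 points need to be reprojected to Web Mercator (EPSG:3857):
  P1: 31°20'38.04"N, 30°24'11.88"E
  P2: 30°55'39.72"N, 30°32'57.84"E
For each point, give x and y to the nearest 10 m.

Web Mercator: x = R·λ, y = R·ln tan(π/4+φ/2), R = 6378137 m.
P1 (31.3439°, 30.4033°) → (3384479.874, 3677492.105) m.
P2 (30.9277°, 30.5494°) → (3400743.652, 3623363.167) m.

P1: x 3384480 m, y 3677490 m; P2: x 3400740 m, y 3623360 m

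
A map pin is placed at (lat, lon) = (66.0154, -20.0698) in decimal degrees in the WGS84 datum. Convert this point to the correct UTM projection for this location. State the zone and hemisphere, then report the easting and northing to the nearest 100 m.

Longitude -20.0698° lies in the 6° band [-24°, -18°), giving zone 27; latitude is north of the equator, so 27N.
Zone 27 central meridian λ₀ = 6×27 − 183 = -21°; Δλ = +0.9302°.
Transverse Mercator on WGS84 with k₀ = 0.9996 gives E = 542191.884 m, N = 7321939.504 m.

Zone 27N: E 542200 m, N 7321900 m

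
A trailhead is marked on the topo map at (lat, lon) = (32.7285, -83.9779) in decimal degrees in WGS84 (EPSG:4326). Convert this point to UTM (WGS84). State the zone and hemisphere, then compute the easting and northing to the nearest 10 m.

Zone 17N: E 220920 m, N 3625110 m

Longitude -83.9779° lies in the 6° band [-84°, -78°), giving zone 17; latitude is north of the equator, so 17N.
Zone 17 central meridian λ₀ = 6×17 − 183 = -81°; Δλ = -2.9779°.
Transverse Mercator on WGS84 with k₀ = 0.9996 gives E = 220915.530 m, N = 3625112.414 m.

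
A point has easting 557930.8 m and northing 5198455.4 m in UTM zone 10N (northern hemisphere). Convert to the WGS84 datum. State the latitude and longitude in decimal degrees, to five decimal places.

Zone 10N: λ₀ = -123°, k₀ = 0.9996, false easting 500000 m.
Meridian distance M = (N − FN)/k₀ = 5200535.6 m.
Inverse transverse Mercator on WGS84 gives φ = 46.93709981°, λ = -122.23890033°.

lat 46.93710°, lon -122.23890°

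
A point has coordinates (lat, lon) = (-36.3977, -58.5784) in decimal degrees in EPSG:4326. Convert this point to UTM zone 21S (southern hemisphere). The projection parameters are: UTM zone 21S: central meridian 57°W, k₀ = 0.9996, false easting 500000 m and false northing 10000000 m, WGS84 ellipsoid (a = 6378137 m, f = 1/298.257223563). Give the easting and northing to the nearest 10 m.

Zone 21 central meridian λ₀ = 6×21 − 183 = -57°; Δλ = -1.5784°.
Transverse Mercator on WGS84 with k₀ = 0.9996 gives E = 358454.908 m, N = 5970782.263 m.

E 358450 m, N 5970780 m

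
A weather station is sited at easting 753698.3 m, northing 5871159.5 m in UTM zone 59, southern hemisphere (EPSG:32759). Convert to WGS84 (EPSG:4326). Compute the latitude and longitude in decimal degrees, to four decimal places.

Zone 59S: λ₀ = 171°, k₀ = 0.9996, false easting 500000 m, false northing 10000000 m.
Meridian distance M = (N − FN)/k₀ = -4130492.7 m.
Inverse transverse Mercator on WGS84 gives φ = -37.27160002°, λ = 173.86119965°.

lat -37.2716°, lon 173.8612°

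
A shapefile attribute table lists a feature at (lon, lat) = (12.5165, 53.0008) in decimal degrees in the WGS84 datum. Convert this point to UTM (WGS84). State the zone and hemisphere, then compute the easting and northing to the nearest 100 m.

Longitude 12.5165° lies in the 6° band [12°, 18°), giving zone 33; latitude is north of the equator, so 33N.
Zone 33 central meridian λ₀ = 6×33 − 183 = 15°; Δλ = -2.4835°.
Transverse Mercator on WGS84 with k₀ = 0.9996 gives E = 333348.828 m, N = 5875244.820 m.

Zone 33N: E 333300 m, N 5875200 m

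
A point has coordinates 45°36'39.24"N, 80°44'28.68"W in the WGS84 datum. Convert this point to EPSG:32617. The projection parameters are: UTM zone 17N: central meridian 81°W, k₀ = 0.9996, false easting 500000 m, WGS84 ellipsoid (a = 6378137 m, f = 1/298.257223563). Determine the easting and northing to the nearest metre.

Zone 17 central meridian λ₀ = 6×17 − 183 = -81°; Δλ = +0.2587°.
Transverse Mercator on WGS84 with k₀ = 0.9996 gives E = 520171.686 m, N = 5050849.835 m.

E 520172 m, N 5050850 m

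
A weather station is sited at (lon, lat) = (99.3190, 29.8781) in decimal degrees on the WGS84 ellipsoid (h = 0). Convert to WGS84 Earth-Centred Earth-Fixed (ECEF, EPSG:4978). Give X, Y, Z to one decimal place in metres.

X -896288.5 m, Y 5461950.0 m, Z 3158664.1 m

WGS84: a = 6378137 m, e² = 0.006694380; N(φ) = a/√(1−e²sin²φ) = 6383441.532 m.
X = (N+h)·cosφ·cosλ = -896288.544 m; Y = (N+h)·cosφ·sinλ = 5461950.042 m; Z = (N(1−e²)+h)·sinφ = 3158664.140 m.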